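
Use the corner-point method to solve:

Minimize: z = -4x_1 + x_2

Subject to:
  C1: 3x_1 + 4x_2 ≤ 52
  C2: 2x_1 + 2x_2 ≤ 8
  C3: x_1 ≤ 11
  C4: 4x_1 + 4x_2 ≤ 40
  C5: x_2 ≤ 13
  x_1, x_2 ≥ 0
Each vertex is the intersection of two constraint boundaries that also satisfies all remaining constraints:
  x_1 = 0 and x_2 = 0 → (0, 0)
  2x_1 + 2x_2 = 8 and x_2 = 0 → (4, 0)
  2x_1 + 2x_2 = 8 and x_1 = 0 → (0, 4)

Evaluating z = -4x_1 + x_2 at each vertex:
  (0, 0): z = 0
  (4, 0): z = -16
  (0, 4): z = 4

The minimum is at (4, 0) with z = -16.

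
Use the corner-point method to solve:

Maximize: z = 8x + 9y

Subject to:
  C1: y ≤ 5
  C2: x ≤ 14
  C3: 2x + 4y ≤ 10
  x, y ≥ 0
x = 5, y = 0, z = 40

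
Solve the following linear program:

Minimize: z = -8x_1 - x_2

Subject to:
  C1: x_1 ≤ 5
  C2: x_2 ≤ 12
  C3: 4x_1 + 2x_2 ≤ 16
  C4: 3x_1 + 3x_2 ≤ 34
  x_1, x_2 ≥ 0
x_1 = 4, x_2 = 0, z = -32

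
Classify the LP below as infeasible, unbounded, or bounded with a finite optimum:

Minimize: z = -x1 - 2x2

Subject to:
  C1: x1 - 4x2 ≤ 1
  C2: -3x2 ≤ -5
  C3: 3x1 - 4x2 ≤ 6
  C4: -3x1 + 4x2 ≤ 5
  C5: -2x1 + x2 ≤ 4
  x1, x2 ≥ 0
Feasible point: (1, 2) satisfies every constraint, so the LP is feasible.
Direction d = (4, 3): for each constraint row a, a·d ≤ 0 —
  (1)(4) + (-4)(3) = -8 ≤ 0
  (0)(4) + (-3)(3) = -9 ≤ 0
  (3)(4) + (-4)(3) = 0 ≤ 0
  (-3)(4) + (4)(3) = 0 ≤ 0
  (-2)(4) + (1)(3) = -5 ≤ 0
and d ≥ 0, so (1, 2) + t·d stays feasible for every t ≥ 0. Along this ray z = -x1 - 2x2 changes by -10 per unit t, so z → −∞.

Unbounded — the objective can decrease without bound over the feasible region.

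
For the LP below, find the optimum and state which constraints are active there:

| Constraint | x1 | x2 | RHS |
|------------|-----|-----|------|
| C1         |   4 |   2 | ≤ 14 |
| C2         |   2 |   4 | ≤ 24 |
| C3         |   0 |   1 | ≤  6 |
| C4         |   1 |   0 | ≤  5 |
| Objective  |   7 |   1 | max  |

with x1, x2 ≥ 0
Optimal: x1 = 3.5, x2 = 0
Binding: C1, x2 ≥ 0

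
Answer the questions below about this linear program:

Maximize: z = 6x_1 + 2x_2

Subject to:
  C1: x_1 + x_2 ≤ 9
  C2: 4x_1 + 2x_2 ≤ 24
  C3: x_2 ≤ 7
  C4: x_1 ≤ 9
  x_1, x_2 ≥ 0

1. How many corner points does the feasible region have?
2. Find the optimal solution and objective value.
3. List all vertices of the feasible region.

1. 5
2. x_1 = 6, x_2 = 0, z = 36
3. (0, 0), (6, 0), (3, 6), (2, 7), (0, 7)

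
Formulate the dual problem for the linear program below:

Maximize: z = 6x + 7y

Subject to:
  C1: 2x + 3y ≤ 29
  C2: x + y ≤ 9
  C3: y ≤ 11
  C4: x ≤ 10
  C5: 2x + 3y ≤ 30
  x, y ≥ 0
Minimize: z = 29y1 + 9y2 + 11y3 + 10y4 + 30y5

Subject to:
  C1: -2y1 - y2 - y4 - 2y5 ≤ -6
  C2: -3y1 - y2 - y3 - 3y5 ≤ -7
  y1, y2, y3, y4, y5 ≥ 0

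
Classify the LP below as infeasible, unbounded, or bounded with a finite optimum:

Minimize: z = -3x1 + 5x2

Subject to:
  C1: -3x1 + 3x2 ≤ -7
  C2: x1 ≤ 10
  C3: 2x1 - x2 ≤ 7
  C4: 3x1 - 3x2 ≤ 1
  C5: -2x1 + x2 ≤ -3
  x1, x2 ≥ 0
C4 requires 3x1 - 3x2 ≤ 1, while C1 (-3x1 + 3x2 ≤ -7) is equivalent to 3x1 - 3x2 ≥ 7. Together they would need 7 ≤ 3x1 - 3x2 ≤ 1, which is impossible since 7 > 1. No point satisfies all constraints.

Infeasible — the constraint set is empty.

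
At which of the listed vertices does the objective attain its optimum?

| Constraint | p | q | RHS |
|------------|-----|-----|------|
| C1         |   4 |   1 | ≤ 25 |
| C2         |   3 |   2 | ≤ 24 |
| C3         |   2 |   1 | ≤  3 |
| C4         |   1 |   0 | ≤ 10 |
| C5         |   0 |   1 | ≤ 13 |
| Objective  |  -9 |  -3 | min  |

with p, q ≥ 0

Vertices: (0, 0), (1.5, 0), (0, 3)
Evaluating z = -9p - 3q at each vertex:
  (0, 0): z = 0
  (1.5, 0): z = -13.5
  (0, 3): z = -9

The smallest value is z = -13.5, attained at (1.5, 0).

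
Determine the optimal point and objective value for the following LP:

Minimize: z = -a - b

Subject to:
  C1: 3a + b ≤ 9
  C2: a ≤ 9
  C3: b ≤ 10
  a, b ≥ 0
Each vertex is the intersection of two constraint boundaries that also satisfies all remaining constraints:
  a = 0 and b = 0 → (0, 0)
  3a + b = 9 and b = 0 → (3, 0)
  3a + b = 9 and a = 0 → (0, 9)

Evaluating z = -a - b at each vertex:
  (0, 0): z = 0
  (3, 0): z = -3
  (0, 9): z = -9

The minimum is at (0, 9) with z = -9.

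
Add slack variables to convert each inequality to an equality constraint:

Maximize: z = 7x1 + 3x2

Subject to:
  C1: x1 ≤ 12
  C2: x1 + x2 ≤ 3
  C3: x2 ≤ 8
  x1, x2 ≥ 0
max z = 7x1 + 3x2

s.t.
  x1 + s1 = 12
  x1 + x2 + s2 = 3
  x2 + s3 = 8
  x1, x2, s1, s2, s3 ≥ 0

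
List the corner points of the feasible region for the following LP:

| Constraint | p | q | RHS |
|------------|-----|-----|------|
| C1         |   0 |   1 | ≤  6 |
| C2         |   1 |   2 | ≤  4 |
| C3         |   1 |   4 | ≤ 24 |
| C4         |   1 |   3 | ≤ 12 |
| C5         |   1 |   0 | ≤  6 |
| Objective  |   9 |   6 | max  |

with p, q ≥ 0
Each vertex is the intersection of two constraint boundaries that also satisfies all remaining constraints:
  p = 0 and q = 0 → (0, 0)
  p + 2q = 4 and q = 0 → (4, 0)
  p + 2q = 4 and p = 0 → (0, 2)

Vertices: (0, 0), (4, 0), (0, 2)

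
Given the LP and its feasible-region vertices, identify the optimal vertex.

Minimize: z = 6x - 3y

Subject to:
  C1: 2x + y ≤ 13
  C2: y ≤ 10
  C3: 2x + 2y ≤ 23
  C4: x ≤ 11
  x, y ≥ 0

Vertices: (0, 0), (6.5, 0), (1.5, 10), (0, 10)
Evaluating z = 6x - 3y at each vertex:
  (0, 0): z = 0
  (6.5, 0): z = 39
  (1.5, 10): z = -21
  (0, 10): z = -30

The smallest value is z = -30, attained at (0, 10).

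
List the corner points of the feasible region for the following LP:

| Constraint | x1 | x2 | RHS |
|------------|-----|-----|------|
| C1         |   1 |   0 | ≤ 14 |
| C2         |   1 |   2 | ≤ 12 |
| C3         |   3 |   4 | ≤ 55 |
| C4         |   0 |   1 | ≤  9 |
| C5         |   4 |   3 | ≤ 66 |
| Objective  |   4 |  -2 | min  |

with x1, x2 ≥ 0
Each vertex is the intersection of two constraint boundaries that also satisfies all remaining constraints:
  x1 = 0 and x2 = 0 → (0, 0)
  x1 + 2x2 = 12 and x2 = 0 → (12, 0)
  x1 + 2x2 = 12 and x1 = 0 → (0, 6)

Vertices: (0, 0), (12, 0), (0, 6)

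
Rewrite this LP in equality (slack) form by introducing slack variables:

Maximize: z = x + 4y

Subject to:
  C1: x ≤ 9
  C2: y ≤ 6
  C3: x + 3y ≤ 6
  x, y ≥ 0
max z = x + 4y

s.t.
  x + s1 = 9
  y + s2 = 6
  x + 3y + s3 = 6
  x, y, s1, s2, s3 ≥ 0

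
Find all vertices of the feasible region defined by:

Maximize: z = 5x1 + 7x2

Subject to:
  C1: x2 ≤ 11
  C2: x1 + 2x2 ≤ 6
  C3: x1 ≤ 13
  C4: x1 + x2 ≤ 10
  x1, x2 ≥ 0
Each vertex is the intersection of two constraint boundaries that also satisfies all remaining constraints:
  x1 = 0 and x2 = 0 → (0, 0)
  x1 + 2x2 = 6 and x2 = 0 → (6, 0)
  x1 + 2x2 = 6 and x1 = 0 → (0, 3)

Vertices: (0, 0), (6, 0), (0, 3)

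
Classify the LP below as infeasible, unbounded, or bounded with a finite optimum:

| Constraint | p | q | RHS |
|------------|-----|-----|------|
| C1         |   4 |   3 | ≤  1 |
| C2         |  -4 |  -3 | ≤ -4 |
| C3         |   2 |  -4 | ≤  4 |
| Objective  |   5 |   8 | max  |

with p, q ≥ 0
C1 requires 4p + 3q ≤ 1, while C2 (-4p - 3q ≤ -4) is equivalent to 4p + 3q ≥ 4. Together they would need 4 ≤ 4p + 3q ≤ 1, which is impossible since 4 > 1. No point satisfies all constraints.

The feasible region is empty; the LP is infeasible.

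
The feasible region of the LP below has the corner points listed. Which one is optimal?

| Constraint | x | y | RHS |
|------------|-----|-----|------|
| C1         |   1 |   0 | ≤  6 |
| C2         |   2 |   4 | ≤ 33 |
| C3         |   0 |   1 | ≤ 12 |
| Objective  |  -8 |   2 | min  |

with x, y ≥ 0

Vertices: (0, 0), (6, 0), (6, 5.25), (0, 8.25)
Evaluating z = -8x + 2y at each vertex:
  (0, 0): z = 0
  (6, 0): z = -48
  (6, 5.25): z = -37.5
  (0, 8.25): z = 16.5

The smallest value is z = -48, attained at (6, 0).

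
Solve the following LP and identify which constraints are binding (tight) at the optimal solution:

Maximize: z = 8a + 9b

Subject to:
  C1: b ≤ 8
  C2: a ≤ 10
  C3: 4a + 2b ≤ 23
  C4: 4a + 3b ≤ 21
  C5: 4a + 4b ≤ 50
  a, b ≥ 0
Optimal: a = 0, b = 7
Slack at optimum:
  C1: slack = 1
  C2: slack = 10
  C3: slack = 9
  C4: slack = 0 (binding)
  C5: slack = 22
  a ≥ 0: a = 0 (binding)
  b ≥ 0: b = 7
Binding constraints: C4, a ≥ 0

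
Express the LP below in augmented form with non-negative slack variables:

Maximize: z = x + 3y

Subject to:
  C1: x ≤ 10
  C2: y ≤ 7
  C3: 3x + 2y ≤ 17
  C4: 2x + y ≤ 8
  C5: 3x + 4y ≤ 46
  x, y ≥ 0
max z = x + 3y

s.t.
  x + s1 = 10
  y + s2 = 7
  3x + 2y + s3 = 17
  2x + y + s4 = 8
  3x + 4y + s5 = 46
  x, y, s1, s2, s3, s4, s5 ≥ 0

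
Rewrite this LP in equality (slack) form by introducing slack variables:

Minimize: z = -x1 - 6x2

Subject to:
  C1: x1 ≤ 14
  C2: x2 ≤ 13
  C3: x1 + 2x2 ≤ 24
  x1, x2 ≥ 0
min z = -x1 - 6x2

s.t.
  x1 + s1 = 14
  x2 + s2 = 13
  x1 + 2x2 + s3 = 24
  x1, x2, s1, s2, s3 ≥ 0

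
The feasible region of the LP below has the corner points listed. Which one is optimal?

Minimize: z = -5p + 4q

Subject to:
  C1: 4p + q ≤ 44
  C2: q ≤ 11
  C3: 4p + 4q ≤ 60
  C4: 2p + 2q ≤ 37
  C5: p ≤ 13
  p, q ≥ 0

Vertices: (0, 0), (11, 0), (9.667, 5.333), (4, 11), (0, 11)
(11, 0) with z = -55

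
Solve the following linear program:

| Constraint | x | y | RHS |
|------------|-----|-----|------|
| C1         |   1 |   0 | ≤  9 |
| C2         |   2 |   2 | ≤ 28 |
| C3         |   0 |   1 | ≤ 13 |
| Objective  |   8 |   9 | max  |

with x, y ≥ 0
Each vertex is the intersection of two constraint boundaries that also satisfies all remaining constraints:
  x = 0 and y = 0 → (0, 0)
  x = 9 and y = 0 → (9, 0)
  x = 9 and 2x + 2y = 28 → (9, 5)
  2x + 2y = 28 and y = 13 → (1, 13)
  y = 13 and x = 0 → (0, 13)

Evaluating z = 8x + 9y at each vertex:
  (0, 0): z = 0
  (9, 0): z = 72
  (9, 5): z = 117
  (1, 13): z = 125
  (0, 13): z = 117

The maximum is at (1, 13) with z = 125.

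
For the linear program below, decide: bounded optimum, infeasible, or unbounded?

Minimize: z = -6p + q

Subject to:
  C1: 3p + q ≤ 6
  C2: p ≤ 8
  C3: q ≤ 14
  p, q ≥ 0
The point (2, 0) satisfies every constraint, so the LP is feasible; the constraints give p ≤ 8 and q ≤ 14, which with p, q ≥ 0 keep the feasible region inside a bounded box. A feasible, bounded LP attains a finite optimum at a vertex.

Bounded optimum: z* = -12 at (2, 0).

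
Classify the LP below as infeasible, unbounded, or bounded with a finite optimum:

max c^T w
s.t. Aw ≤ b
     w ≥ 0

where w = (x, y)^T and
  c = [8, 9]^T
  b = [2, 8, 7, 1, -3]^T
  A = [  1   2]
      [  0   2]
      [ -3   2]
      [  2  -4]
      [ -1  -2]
One constraint requires x + 2y ≤ 2, while the constraint -x - 2y ≤ -3 is equivalent to x + 2y ≥ 3. Together they would need 3 ≤ x + 2y ≤ 2, which is impossible since 3 > 2. No point satisfies all constraints.

Infeasible — the constraint set is empty.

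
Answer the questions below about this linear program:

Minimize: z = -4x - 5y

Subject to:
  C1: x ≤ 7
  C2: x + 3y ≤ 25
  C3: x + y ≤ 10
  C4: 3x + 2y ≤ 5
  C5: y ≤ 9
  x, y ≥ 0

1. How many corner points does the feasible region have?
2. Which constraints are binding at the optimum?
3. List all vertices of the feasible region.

1. 3
2. C4, x ≥ 0
3. (0, 0), (1.667, 0), (0, 2.5)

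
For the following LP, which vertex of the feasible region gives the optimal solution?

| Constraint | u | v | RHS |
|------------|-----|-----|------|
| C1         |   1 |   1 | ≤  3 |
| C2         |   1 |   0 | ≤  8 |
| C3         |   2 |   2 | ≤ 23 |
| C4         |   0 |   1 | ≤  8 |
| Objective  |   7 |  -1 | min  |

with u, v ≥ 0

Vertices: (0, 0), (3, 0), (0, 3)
Evaluating z = 7u - v at each vertex:
  (0, 0): z = 0
  (3, 0): z = 21
  (0, 3): z = -3

The smallest value is z = -3, attained at (0, 3).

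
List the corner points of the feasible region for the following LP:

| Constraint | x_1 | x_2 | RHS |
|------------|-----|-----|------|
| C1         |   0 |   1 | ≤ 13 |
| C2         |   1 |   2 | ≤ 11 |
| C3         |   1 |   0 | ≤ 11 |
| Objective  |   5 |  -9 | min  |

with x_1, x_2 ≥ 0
Each vertex is the intersection of two constraint boundaries that also satisfies all remaining constraints:
  x_1 = 0 and x_2 = 0 → (0, 0)
  x_1 + 2x_2 = 11 and x_1 = 11 → (11, 0)
  x_1 + 2x_2 = 11 and x_1 = 0 → (0, 5.5)

Vertices: (0, 0), (11, 0), (0, 5.5)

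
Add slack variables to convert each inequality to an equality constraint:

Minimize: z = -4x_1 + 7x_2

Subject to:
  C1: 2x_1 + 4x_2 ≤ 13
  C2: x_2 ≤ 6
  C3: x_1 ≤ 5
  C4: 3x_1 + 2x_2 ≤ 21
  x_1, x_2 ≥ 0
min z = -4x_1 + 7x_2

s.t.
  2x_1 + 4x_2 + s1 = 13
  x_2 + s2 = 6
  x_1 + s3 = 5
  3x_1 + 2x_2 + s4 = 21
  x_1, x_2, s1, s2, s3, s4 ≥ 0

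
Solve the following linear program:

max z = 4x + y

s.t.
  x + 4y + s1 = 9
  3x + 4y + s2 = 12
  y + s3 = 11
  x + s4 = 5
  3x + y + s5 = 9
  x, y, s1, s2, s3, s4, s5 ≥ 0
Each vertex is the intersection of two constraint boundaries that also satisfies all remaining constraints:
  x = 0 and y = 0 → (0, 0)
  3x + y = 9 and y = 0 → (3, 0)
  3x + 4y = 12 and 3x + y = 9 → (2.667, 1)
  x + 4y = 9 and 3x + 4y = 12 → (1.5, 1.875)
  x + 4y = 9 and x = 0 → (0, 2.25)

Evaluating z = 4x + y at each vertex:
  (0, 0): z = 0
  (3, 0): z = 12
  (2.667, 1): z = 11.67
  (1.5, 1.875): z = 7.875
  (0, 2.25): z = 2.25

The maximum is at (3, 0) with z = 12.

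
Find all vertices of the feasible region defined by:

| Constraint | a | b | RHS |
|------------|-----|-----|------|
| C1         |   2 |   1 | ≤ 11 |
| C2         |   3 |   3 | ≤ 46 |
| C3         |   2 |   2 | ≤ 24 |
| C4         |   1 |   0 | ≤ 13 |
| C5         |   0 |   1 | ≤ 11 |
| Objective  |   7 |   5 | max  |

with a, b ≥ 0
Each vertex is the intersection of two constraint boundaries that also satisfies all remaining constraints:
  a = 0 and b = 0 → (0, 0)
  2a + b = 11 and b = 0 → (5.5, 0)
  2a + b = 11 and b = 11 → (0, 11)

Vertices: (0, 0), (5.5, 0), (0, 11)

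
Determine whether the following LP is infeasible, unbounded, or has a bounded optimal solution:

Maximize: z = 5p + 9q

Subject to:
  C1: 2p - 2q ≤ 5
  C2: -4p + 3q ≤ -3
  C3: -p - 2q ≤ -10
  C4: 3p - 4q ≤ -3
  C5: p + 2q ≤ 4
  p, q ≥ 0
C5 requires p + 2q ≤ 4, while C3 (-p - 2q ≤ -10) is equivalent to p + 2q ≥ 10. Together they would need 10 ≤ p + 2q ≤ 4, which is impossible since 10 > 4. No point satisfies all constraints.

Infeasible: no point satisfies all constraints simultaneously.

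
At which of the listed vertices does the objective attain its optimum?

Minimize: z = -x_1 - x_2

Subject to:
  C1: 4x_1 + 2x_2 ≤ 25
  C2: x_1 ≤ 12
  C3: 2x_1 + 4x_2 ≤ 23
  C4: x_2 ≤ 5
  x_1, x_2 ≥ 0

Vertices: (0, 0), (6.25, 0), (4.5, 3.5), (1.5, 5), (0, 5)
Evaluating z = -x_1 - x_2 at each vertex:
  (0, 0): z = 0
  (6.25, 0): z = -6.25
  (4.5, 3.5): z = -8
  (1.5, 5): z = -6.5
  (0, 5): z = -5

The smallest value is z = -8, attained at (4.5, 3.5).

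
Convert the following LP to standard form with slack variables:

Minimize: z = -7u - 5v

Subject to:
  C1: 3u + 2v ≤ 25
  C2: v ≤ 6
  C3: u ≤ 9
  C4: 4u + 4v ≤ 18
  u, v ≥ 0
min z = -7u - 5v

s.t.
  3u + 2v + s1 = 25
  v + s2 = 6
  u + s3 = 9
  4u + 4v + s4 = 18
  u, v, s1, s2, s3, s4 ≥ 0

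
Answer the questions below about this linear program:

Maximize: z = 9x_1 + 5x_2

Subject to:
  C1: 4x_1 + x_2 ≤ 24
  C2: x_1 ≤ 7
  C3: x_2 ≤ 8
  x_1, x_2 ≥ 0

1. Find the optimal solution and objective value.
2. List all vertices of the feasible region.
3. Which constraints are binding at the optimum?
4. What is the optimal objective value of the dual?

1. x_1 = 4, x_2 = 8, z = 76
2. (0, 0), (6, 0), (4, 8), (0, 8)
3. C1, C3
4. 76 (by strong duality, equal to the primal optimum)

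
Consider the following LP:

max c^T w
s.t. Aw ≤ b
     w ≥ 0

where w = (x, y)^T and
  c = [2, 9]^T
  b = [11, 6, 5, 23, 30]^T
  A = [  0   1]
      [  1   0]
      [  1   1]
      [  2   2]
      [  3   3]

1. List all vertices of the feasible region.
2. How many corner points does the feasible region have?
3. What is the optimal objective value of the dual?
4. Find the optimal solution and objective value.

1. (0, 0), (5, 0), (0, 5)
2. 3
3. 45 (by strong duality, equal to the primal optimum)
4. x = 0, y = 5, z = 45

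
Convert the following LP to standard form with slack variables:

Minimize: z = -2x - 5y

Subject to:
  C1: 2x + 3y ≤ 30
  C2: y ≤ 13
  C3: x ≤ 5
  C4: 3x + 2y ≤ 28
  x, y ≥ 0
min z = -2x - 5y

s.t.
  2x + 3y + s1 = 30
  y + s2 = 13
  x + s3 = 5
  3x + 2y + s4 = 28
  x, y, s1, s2, s3, s4 ≥ 0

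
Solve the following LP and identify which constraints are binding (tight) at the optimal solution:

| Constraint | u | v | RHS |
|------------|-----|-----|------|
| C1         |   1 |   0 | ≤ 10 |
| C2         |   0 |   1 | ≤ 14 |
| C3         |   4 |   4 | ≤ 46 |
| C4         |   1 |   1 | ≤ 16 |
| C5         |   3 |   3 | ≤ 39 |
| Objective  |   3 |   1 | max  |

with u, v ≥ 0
Optimal: u = 10, v = 1.5
Slack at optimum:
  C1: slack = 0 (binding)
  C2: slack = 12.5
  C3: slack = 0 (binding)
  C4: slack = 4.5
  C5: slack = 4.5
  u ≥ 0: u = 10
  v ≥ 0: v = 1.5
Binding constraints: C1, C3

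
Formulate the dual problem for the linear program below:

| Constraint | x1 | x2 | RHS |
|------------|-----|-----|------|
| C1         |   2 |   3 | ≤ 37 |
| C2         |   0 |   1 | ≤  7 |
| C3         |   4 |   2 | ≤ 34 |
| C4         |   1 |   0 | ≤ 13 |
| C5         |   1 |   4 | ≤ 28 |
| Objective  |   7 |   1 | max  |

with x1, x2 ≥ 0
Minimize: z = 37y1 + 7y2 + 34y3 + 13y4 + 28y5

Subject to:
  C1: -2y1 - 4y3 - y4 - y5 ≤ -7
  C2: -3y1 - y2 - 2y3 - 4y5 ≤ -1
  y1, y2, y3, y4, y5 ≥ 0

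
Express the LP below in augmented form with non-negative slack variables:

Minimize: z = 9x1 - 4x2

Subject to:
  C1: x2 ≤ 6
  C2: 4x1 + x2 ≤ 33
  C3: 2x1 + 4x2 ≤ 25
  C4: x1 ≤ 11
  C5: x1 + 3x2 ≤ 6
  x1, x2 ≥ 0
min z = 9x1 - 4x2

s.t.
  x2 + s1 = 6
  4x1 + x2 + s2 = 33
  2x1 + 4x2 + s3 = 25
  x1 + s4 = 11
  x1 + 3x2 + s5 = 6
  x1, x2, s1, s2, s3, s4, s5 ≥ 0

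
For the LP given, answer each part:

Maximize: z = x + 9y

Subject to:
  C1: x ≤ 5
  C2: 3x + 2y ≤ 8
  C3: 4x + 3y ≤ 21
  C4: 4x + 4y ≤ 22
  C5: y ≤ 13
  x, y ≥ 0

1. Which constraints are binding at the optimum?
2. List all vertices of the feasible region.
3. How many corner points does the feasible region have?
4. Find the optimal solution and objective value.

1. C2, x ≥ 0
2. (0, 0), (2.667, 0), (0, 4)
3. 3
4. x = 0, y = 4, z = 36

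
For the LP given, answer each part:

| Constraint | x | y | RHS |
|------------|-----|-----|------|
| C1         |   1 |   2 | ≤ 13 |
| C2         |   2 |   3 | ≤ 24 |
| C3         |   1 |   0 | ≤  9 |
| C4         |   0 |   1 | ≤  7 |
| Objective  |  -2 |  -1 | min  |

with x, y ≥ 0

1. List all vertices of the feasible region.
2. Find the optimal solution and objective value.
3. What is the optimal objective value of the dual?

1. (0, 0), (9, 0), (9, 2), (0, 6.5)
2. x = 9, y = 2, z = -20
3. -20 (by strong duality, equal to the primal optimum)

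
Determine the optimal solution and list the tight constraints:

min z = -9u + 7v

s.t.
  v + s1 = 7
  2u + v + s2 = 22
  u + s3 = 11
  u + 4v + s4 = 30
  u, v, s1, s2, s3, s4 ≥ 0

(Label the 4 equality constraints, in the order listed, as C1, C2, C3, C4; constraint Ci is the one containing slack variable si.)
Optimal: u = 11, v = 0
Slack at optimum:
  C1: slack = 7
  C2: slack = 0 (binding)
  C3: slack = 0 (binding)
  C4: slack = 19
  u ≥ 0: u = 11
  v ≥ 0: v = 0 (binding)
Binding constraints: C2, C3, v ≥ 0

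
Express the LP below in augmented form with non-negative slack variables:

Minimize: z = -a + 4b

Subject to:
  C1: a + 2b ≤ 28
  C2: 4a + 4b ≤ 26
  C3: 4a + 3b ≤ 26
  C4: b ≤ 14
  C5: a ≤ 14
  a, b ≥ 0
min z = -a + 4b

s.t.
  a + 2b + s1 = 28
  4a + 4b + s2 = 26
  4a + 3b + s3 = 26
  b + s4 = 14
  a + s5 = 14
  a, b, s1, s2, s3, s4, s5 ≥ 0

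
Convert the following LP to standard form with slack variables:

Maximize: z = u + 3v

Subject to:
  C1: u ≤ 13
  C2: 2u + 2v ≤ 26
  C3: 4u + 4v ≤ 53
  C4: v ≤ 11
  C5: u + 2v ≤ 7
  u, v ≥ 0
max z = u + 3v

s.t.
  u + s1 = 13
  2u + 2v + s2 = 26
  4u + 4v + s3 = 53
  v + s4 = 11
  u + 2v + s5 = 7
  u, v, s1, s2, s3, s4, s5 ≥ 0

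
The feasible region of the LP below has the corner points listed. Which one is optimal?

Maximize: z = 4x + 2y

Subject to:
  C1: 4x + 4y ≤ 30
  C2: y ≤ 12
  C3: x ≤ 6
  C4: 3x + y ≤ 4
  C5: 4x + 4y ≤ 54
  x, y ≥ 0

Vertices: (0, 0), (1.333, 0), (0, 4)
(0, 4) with z = 8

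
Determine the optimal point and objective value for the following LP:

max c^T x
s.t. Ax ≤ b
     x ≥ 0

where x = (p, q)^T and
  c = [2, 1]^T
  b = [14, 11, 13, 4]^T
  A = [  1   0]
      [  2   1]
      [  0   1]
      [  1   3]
Each vertex is the intersection of two constraint boundaries that also satisfies all remaining constraints:
  p = 0 and q = 0 → (0, 0)
  p + 3q = 4 and q = 0 → (4, 0)
  p + 3q = 4 and p = 0 → (0, 1.333)

Evaluating z = 2p + q at each vertex:
  (0, 0): z = 0
  (4, 0): z = 8
  (0, 1.333): z = 1.333

The maximum is at (4, 0) with z = 8.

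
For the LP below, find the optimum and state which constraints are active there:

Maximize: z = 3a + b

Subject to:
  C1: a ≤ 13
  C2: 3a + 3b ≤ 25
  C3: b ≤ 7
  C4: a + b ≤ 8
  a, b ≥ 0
Optimal: a = 8, b = 0
Binding: C4, b ≥ 0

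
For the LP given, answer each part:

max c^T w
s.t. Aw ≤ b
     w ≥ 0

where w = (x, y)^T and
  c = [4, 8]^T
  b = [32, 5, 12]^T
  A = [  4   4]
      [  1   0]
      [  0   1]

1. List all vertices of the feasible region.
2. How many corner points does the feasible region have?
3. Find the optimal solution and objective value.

1. (0, 0), (5, 0), (5, 3), (0, 8)
2. 4
3. x = 0, y = 8, z = 64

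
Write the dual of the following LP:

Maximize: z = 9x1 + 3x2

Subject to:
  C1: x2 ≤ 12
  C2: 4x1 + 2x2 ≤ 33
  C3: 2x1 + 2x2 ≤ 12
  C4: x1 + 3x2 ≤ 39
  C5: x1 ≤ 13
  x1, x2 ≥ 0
Minimize: z = 12y1 + 33y2 + 12y3 + 39y4 + 13y5

Subject to:
  C1: -4y2 - 2y3 - y4 - y5 ≤ -9
  C2: -y1 - 2y2 - 2y3 - 3y4 ≤ -3
  y1, y2, y3, y4, y5 ≥ 0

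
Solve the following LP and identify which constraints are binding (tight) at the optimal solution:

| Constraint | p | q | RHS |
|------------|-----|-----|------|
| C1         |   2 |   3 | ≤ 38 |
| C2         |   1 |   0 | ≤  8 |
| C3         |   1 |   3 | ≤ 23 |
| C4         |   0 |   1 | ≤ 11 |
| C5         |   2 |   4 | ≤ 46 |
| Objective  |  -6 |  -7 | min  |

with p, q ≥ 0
Optimal: p = 8, q = 5
Slack at optimum:
  C1: slack = 7
  C2: slack = 0 (binding)
  C3: slack = 0 (binding)
  C4: slack = 6
  C5: slack = 10
  p ≥ 0: p = 8
  q ≥ 0: q = 5
Binding constraints: C2, C3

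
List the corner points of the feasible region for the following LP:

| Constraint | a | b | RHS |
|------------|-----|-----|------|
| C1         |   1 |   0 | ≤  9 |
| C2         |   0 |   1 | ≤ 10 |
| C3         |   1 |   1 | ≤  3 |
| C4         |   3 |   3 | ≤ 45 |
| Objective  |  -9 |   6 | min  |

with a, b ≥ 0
Each vertex is the intersection of two constraint boundaries that also satisfies all remaining constraints:
  a = 0 and b = 0 → (0, 0)
  a + b = 3 and b = 0 → (3, 0)
  a + b = 3 and a = 0 → (0, 3)

Vertices: (0, 0), (3, 0), (0, 3)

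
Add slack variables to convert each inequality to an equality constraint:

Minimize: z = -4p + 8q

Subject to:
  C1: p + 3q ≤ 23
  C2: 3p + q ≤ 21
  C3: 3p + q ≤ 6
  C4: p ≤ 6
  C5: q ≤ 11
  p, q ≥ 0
min z = -4p + 8q

s.t.
  p + 3q + s1 = 23
  3p + q + s2 = 21
  3p + q + s3 = 6
  p + s4 = 6
  q + s5 = 11
  p, q, s1, s2, s3, s4, s5 ≥ 0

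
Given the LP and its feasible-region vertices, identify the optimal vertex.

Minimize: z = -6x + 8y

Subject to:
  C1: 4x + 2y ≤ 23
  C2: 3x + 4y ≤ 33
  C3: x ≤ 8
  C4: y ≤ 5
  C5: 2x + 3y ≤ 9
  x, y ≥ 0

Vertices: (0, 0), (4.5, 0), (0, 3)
Evaluating z = -6x + 8y at each vertex:
  (0, 0): z = 0
  (4.5, 0): z = -27
  (0, 3): z = 24

The smallest value is z = -27, attained at (4.5, 0).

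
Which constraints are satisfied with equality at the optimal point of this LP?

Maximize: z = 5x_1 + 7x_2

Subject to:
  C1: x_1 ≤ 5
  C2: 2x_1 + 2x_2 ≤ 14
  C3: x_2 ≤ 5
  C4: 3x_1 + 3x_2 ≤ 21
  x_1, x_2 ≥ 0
Optimal: x_1 = 2, x_2 = 5
Slack at optimum:
  C1: slack = 3
  C2: slack = 0 (binding)
  C3: slack = 0 (binding)
  C4: slack = 0 (binding)
  x_1 ≥ 0: x_1 = 2
  x_2 ≥ 0: x_2 = 5
Binding constraints: C2, C3, C4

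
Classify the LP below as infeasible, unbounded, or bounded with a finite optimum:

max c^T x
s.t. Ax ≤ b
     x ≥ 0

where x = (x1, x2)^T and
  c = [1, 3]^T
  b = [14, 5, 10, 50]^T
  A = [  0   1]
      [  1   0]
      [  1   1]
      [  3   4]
The point (0, 10) satisfies every constraint, so the LP is feasible; the constraints give x1 ≤ 5 and x2 ≤ 14, which with x1, x2 ≥ 0 keep the feasible region inside a bounded box. A feasible, bounded LP attains a finite optimum at a vertex.

Feasible with finite optimum z* = 30 at (0, 10).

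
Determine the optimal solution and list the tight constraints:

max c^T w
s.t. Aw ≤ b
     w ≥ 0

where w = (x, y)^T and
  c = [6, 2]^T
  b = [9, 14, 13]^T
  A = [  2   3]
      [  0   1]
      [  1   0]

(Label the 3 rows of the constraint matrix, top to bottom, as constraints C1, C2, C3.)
Optimal: x = 4.5, y = 0
Slack at optimum:
  C1: slack = 0 (binding)
  C2: slack = 14
  C3: slack = 8.5
  x ≥ 0: x = 4.5
  y ≥ 0: y = 0 (binding)
Binding constraints: C1, y ≥ 0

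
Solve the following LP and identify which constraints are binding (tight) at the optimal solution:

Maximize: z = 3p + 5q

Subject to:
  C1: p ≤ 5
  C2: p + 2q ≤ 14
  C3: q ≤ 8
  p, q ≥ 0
Optimal: p = 5, q = 4.5
Slack at optimum:
  C1: slack = 0 (binding)
  C2: slack = 0 (binding)
  C3: slack = 3.5
  p ≥ 0: p = 5
  q ≥ 0: q = 4.5
Binding constraints: C1, C2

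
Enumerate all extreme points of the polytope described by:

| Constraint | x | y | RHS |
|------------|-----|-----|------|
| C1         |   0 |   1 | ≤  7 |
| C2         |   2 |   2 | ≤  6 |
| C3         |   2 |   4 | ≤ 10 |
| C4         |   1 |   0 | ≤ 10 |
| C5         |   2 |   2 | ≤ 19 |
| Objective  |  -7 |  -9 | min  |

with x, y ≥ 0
Each vertex is the intersection of two constraint boundaries that also satisfies all remaining constraints:
  x = 0 and y = 0 → (0, 0)
  2x + 2y = 6 and y = 0 → (3, 0)
  2x + 2y = 6 and 2x + 4y = 10 → (1, 2)
  2x + 4y = 10 and x = 0 → (0, 2.5)

Vertices: (0, 0), (3, 0), (1, 2), (0, 2.5)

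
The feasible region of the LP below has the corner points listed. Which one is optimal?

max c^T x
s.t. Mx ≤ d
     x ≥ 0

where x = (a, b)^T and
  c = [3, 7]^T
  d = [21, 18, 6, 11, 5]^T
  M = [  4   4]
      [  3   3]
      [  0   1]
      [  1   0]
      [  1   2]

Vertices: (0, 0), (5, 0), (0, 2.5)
Evaluating z = 3a + 7b at each vertex:
  (0, 0): z = 0
  (5, 0): z = 15
  (0, 2.5): z = 17.5

The largest value is z = 17.5, attained at (0, 2.5).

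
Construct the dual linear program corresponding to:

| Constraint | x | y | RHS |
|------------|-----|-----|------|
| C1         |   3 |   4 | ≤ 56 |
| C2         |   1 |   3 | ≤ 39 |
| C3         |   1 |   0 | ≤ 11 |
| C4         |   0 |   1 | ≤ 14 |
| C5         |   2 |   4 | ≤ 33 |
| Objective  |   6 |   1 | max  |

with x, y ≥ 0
Minimize: z = 56y1 + 39y2 + 11y3 + 14y4 + 33y5

Subject to:
  C1: -3y1 - y2 - y3 - 2y5 ≤ -6
  C2: -4y1 - 3y2 - y4 - 4y5 ≤ -1
  y1, y2, y3, y4, y5 ≥ 0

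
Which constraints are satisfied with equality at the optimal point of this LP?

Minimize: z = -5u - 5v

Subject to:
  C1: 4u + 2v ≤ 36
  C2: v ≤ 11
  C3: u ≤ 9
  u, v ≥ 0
Optimal: u = 3.5, v = 11
Slack at optimum:
  C1: slack = 0 (binding)
  C2: slack = 0 (binding)
  C3: slack = 5.5
  u ≥ 0: u = 3.5
  v ≥ 0: v = 11
Binding constraints: C1, C2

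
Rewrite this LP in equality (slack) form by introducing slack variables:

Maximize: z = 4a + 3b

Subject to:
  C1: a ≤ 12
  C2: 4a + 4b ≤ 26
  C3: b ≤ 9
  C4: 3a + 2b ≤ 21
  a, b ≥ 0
max z = 4a + 3b

s.t.
  a + s1 = 12
  4a + 4b + s2 = 26
  b + s3 = 9
  3a + 2b + s4 = 21
  a, b, s1, s2, s3, s4 ≥ 0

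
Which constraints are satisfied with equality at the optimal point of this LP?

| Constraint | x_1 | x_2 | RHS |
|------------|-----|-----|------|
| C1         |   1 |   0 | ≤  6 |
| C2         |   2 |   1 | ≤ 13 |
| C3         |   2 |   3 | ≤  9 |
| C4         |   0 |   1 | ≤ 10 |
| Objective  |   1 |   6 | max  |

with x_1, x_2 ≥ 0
Optimal: x_1 = 0, x_2 = 3
Slack at optimum:
  C1: slack = 6
  C2: slack = 10
  C3: slack = 0 (binding)
  C4: slack = 7
  x_1 ≥ 0: x_1 = 0 (binding)
  x_2 ≥ 0: x_2 = 3
Binding constraints: C3, x_1 ≥ 0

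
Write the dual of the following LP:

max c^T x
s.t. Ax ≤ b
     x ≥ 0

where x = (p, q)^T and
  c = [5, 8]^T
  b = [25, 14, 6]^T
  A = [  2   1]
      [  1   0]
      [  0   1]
Minimize: z = 25y1 + 14y2 + 6y3

Subject to:
  C1: -2y1 - y2 ≤ -5
  C2: -y1 - y3 ≤ -8
  y1, y2, y3 ≥ 0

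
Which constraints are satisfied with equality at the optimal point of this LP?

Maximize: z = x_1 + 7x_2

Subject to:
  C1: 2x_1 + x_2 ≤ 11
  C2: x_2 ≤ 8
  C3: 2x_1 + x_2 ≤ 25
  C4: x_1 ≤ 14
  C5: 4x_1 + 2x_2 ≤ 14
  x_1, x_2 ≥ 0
Optimal: x_1 = 0, x_2 = 7
Slack at optimum:
  C1: slack = 4
  C2: slack = 1
  C3: slack = 18
  C4: slack = 14
  C5: slack = 0 (binding)
  x_1 ≥ 0: x_1 = 0 (binding)
  x_2 ≥ 0: x_2 = 7
Binding constraints: C5, x_1 ≥ 0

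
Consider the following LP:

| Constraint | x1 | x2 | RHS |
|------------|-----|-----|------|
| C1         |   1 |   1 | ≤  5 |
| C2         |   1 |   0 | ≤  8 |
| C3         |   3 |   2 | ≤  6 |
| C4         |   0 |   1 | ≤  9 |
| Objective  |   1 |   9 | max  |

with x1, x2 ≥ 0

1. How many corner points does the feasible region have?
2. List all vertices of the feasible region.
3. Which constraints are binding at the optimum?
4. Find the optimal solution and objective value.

1. 3
2. (0, 0), (2, 0), (0, 3)
3. C3, x1 ≥ 0
4. x1 = 0, x2 = 3, z = 27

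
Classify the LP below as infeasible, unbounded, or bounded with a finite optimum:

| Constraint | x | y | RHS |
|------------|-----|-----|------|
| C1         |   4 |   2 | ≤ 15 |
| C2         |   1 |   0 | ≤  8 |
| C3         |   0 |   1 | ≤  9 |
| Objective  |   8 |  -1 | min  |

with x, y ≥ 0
The point (0, 7.5) satisfies every constraint, so the LP is feasible; the constraints give x ≤ 8 and y ≤ 9, which with x, y ≥ 0 keep the feasible region inside a bounded box. A feasible, bounded LP attains a finite optimum at a vertex.

Feasible with finite optimum z* = -7.5 at (0, 7.5).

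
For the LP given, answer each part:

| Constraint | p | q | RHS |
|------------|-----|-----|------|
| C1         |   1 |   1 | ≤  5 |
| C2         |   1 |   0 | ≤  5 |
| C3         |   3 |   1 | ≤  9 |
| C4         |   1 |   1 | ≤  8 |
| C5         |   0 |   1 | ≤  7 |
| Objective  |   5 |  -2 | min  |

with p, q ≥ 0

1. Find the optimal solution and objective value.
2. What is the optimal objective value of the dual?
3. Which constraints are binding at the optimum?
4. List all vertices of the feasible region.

1. p = 0, q = 5, z = -10
2. -10 (by strong duality, equal to the primal optimum)
3. C1, p ≥ 0
4. (0, 0), (3, 0), (2, 3), (0, 5)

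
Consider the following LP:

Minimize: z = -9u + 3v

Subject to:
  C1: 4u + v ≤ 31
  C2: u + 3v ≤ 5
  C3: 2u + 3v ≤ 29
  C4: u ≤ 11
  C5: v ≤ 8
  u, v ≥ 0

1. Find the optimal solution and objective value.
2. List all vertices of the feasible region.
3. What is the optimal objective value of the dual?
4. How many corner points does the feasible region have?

1. u = 5, v = 0, z = -45
2. (0, 0), (5, 0), (0, 1.667)
3. -45 (by strong duality, equal to the primal optimum)
4. 3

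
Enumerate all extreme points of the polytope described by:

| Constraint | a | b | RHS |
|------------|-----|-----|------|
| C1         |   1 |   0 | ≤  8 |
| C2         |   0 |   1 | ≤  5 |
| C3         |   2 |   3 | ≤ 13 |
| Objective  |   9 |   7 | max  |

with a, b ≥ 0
Each vertex is the intersection of two constraint boundaries that also satisfies all remaining constraints:
  a = 0 and b = 0 → (0, 0)
  2a + 3b = 13 and b = 0 → (6.5, 0)
  2a + 3b = 13 and a = 0 → (0, 4.333)

Vertices: (0, 0), (6.5, 0), (0, 4.333)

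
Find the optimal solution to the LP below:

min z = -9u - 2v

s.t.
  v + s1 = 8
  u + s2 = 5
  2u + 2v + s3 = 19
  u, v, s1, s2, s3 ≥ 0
u = 5, v = 4.5, z = -54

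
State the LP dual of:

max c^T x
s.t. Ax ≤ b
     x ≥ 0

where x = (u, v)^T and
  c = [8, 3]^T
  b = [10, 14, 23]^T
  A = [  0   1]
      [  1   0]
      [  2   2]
Minimize: z = 10y1 + 14y2 + 23y3

Subject to:
  C1: -y2 - 2y3 ≤ -8
  C2: -y1 - 2y3 ≤ -3
  y1, y2, y3 ≥ 0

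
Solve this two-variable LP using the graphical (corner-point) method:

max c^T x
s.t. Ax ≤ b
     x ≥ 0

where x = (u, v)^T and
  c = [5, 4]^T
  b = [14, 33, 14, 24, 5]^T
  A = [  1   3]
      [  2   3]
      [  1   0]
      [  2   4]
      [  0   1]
u = 12, v = 0, z = 60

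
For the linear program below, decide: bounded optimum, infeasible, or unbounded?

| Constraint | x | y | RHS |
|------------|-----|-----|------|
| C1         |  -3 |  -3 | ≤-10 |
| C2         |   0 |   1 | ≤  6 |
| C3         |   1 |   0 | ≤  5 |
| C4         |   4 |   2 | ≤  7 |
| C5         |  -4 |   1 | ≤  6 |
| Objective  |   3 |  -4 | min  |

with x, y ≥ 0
The point (0, 3.5) satisfies every constraint, so the LP is feasible; the constraints give x ≤ 5 and y ≤ 6, which with x, y ≥ 0 keep the feasible region inside a bounded box. A feasible, bounded LP attains a finite optimum at a vertex.

Evaluating z = 3x - 4y at each vertex:
  (0, 3.333): z = -13.33
  (0.1667, 3.167): z = -12.17
  (0, 3.5): z = -14

The LP has an optimal solution: (0, 3.5) with z = -14.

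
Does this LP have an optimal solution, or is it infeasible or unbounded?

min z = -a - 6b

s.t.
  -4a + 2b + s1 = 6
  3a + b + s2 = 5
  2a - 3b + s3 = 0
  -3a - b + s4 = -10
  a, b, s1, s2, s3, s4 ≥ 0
The row 3a + b + s2 = 5 with s2 ≥ 0 requires 3a + b ≤ 5, while the row -3a - b + s4 = -10 with s4 ≥ 0 is equivalent to 3a + b ≥ 10. Together they would need 10 ≤ 3a + b ≤ 5, which is impossible since 10 > 5. No point satisfies all constraints.

Infeasible — the constraint set is empty.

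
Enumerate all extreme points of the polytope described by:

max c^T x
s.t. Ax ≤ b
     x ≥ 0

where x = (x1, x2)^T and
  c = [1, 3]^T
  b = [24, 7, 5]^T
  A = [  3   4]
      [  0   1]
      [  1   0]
Each vertex is the intersection of two constraint boundaries that also satisfies all remaining constraints:
  x1 = 0 and x2 = 0 → (0, 0)
  x1 = 5 and x2 = 0 → (5, 0)
  3x1 + 4x2 = 24 and x1 = 5 → (5, 2.25)
  3x1 + 4x2 = 24 and x1 = 0 → (0, 6)

Vertices: (0, 0), (5, 0), (5, 2.25), (0, 6)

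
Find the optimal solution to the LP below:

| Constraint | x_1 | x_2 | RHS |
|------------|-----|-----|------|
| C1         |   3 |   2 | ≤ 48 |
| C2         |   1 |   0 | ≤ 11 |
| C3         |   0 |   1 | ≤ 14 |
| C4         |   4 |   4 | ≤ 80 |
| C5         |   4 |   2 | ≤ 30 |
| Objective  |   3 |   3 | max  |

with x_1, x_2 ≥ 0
x_1 = 0.5, x_2 = 14, z = 43.5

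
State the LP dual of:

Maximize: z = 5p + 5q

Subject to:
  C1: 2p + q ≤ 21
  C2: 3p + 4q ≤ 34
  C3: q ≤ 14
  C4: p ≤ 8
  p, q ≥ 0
Minimize: z = 21y1 + 34y2 + 14y3 + 8y4

Subject to:
  C1: -2y1 - 3y2 - y4 ≤ -5
  C2: -y1 - 4y2 - y3 ≤ -5
  y1, y2, y3, y4 ≥ 0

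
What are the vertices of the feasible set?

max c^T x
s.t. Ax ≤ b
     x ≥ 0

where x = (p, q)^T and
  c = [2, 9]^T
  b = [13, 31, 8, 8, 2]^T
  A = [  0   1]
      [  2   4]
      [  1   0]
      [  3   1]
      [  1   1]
Each vertex is the intersection of two constraint boundaries that also satisfies all remaining constraints:
  p = 0 and q = 0 → (0, 0)
  p + q = 2 and q = 0 → (2, 0)
  p + q = 2 and p = 0 → (0, 2)

Vertices: (0, 0), (2, 0), (0, 2)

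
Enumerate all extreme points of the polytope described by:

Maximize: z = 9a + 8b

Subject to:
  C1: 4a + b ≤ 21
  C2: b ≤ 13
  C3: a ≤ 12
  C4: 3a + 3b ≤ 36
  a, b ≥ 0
Each vertex is the intersection of two constraint boundaries that also satisfies all remaining constraints:
  a = 0 and b = 0 → (0, 0)
  4a + b = 21 and b = 0 → (5.25, 0)
  4a + b = 21 and 3a + 3b = 36 → (3, 9)
  3a + 3b = 36 and a = 0 → (0, 12)

Vertices: (0, 0), (5.25, 0), (3, 9), (0, 12)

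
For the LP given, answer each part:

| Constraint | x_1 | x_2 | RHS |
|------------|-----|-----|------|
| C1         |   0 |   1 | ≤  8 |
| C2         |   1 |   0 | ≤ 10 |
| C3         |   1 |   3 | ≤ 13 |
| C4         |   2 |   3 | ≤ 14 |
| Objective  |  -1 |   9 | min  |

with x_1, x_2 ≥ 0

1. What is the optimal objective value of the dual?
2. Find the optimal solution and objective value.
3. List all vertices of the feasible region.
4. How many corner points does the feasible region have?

1. -7 (by strong duality, equal to the primal optimum)
2. x_1 = 7, x_2 = 0, z = -7
3. (0, 0), (7, 0), (1, 4), (0, 4.333)
4. 4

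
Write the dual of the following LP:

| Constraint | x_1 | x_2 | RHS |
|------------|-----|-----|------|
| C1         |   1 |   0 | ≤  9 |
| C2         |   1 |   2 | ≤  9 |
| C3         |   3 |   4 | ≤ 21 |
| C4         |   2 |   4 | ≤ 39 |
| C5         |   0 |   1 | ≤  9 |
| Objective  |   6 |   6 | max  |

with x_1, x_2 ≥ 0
Minimize: z = 9y1 + 9y2 + 21y3 + 39y4 + 9y5

Subject to:
  C1: -y1 - y2 - 3y3 - 2y4 ≤ -6
  C2: -2y2 - 4y3 - 4y4 - y5 ≤ -6
  y1, y2, y3, y4, y5 ≥ 0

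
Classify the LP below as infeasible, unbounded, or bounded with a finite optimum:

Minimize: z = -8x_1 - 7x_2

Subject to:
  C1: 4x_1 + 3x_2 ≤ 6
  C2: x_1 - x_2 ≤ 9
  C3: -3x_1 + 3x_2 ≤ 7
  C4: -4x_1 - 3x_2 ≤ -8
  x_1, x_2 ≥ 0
C1 requires 4x_1 + 3x_2 ≤ 6, while C4 (-4x_1 - 3x_2 ≤ -8) is equivalent to 4x_1 + 3x_2 ≥ 8. Together they would need 8 ≤ 4x_1 + 3x_2 ≤ 6, which is impossible since 8 > 6. No point satisfies all constraints.

Infeasible: no point satisfies all constraints simultaneously.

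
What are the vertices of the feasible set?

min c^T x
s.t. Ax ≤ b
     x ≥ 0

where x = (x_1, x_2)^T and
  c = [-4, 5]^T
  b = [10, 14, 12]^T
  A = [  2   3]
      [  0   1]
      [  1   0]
Each vertex is the intersection of two constraint boundaries that also satisfies all remaining constraints:
  x_1 = 0 and x_2 = 0 → (0, 0)
  2x_1 + 3x_2 = 10 and x_2 = 0 → (5, 0)
  2x_1 + 3x_2 = 10 and x_1 = 0 → (0, 3.333)

Vertices: (0, 0), (5, 0), (0, 3.333)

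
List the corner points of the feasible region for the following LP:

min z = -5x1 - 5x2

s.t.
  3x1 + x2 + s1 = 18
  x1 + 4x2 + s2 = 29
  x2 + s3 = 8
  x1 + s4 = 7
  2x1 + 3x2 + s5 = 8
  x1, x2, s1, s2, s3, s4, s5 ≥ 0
Each vertex is the intersection of two constraint boundaries that also satisfies all remaining constraints:
  x1 = 0 and x2 = 0 → (0, 0)
  2x1 + 3x2 = 8 and x2 = 0 → (4, 0)
  2x1 + 3x2 = 8 and x1 = 0 → (0, 2.667)

Vertices: (0, 0), (4, 0), (0, 2.667)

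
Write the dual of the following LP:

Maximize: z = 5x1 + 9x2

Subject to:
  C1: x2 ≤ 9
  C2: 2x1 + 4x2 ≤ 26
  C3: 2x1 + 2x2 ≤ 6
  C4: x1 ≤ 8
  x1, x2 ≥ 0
Minimize: z = 9y1 + 26y2 + 6y3 + 8y4

Subject to:
  C1: -2y2 - 2y3 - y4 ≤ -5
  C2: -y1 - 4y2 - 2y3 ≤ -9
  y1, y2, y3, y4 ≥ 0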